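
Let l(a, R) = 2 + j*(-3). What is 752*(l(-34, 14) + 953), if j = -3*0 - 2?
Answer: 722672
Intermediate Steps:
j = -2 (j = 0 - 2 = -2)
l(a, R) = 8 (l(a, R) = 2 - 2*(-3) = 2 + 6 = 8)
752*(l(-34, 14) + 953) = 752*(8 + 953) = 752*961 = 722672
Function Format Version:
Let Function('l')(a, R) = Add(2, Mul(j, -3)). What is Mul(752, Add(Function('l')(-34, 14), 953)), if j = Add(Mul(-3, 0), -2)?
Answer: 722672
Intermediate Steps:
j = -2 (j = Add(0, -2) = -2)
Function('l')(a, R) = 8 (Function('l')(a, R) = Add(2, Mul(-2, -3)) = Add(2, 6) = 8)
Mul(752, Add(Function('l')(-34, 14), 953)) = Mul(752, Add(8, 953)) = Mul(752, 961) = 722672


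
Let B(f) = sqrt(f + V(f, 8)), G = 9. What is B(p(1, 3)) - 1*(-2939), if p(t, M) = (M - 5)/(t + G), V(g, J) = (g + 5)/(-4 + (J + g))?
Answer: 2939 + sqrt(9595)/95 ≈ 2940.0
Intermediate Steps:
V(g, J) = (5 + g)/(-4 + J + g)
p(t, M) = (-5 + M)/(9 + t) (p(t, M) = (M - 5)/(t + 9) = (-5 + M)/(9 + t))
B(f) = sqrt(f + (5 + f)/(4 + f)) (B(f) = sqrt(f + (5 + f)/(-4 + 8 + f)) = sqrt(f + (5 + f)/(4 + f)))
B(p(1, 3)) - 1*(-2939) = sqrt((5 + (-5 + 3)/(9 + 1) + ((-5 + 3)/(9 + 1))*(4 + (-5 + 3)/(9 + 1)))/(4 + (-5 + 3)/(9 + 1))) - 1*(-2939) = sqrt((5 - 2/10 + (-2/10)*(4 - 2/10))/(4 - 2/10)) + 2939 = sqrt((5 + (1/10)*(-2) + ((1/10)*(-2))*(4 + (1/10)*(-2)))/(4 + (1/10)*(-2))) + 2939 = sqrt((5 - 1/5 - (4 - 1/5)/5)/(4 - 1/5)) + 2939 = sqrt((5 - 1/5 - 1/5*19/5)/(19/5)) + 2939 = sqrt(5*(5 - 1/5 - 19/25)/19) + 2939 = sqrt((5/19)*(101/25)) + 2939 = sqrt(101/95) + 2939 = sqrt(9595)/95 + 2939 = 2939 + sqrt(9595)/95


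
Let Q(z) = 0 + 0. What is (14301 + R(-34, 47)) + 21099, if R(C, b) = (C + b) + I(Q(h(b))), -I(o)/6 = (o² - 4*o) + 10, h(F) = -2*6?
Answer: 35353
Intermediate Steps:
h(F) = -12
Q(z) = 0
I(o) = -60 - 6*o² + 24*o (I(o) = -6*((o² - 4*o) + 10) = -6*(10 + o² - 4*o) = -60 - 6*o² + 24*o)
R(C, b) = -60 + C + b (R(C, b) = (C + b) + (-60 - 6*0² + 24*0) = (C + b) + (-60 - 6*0 + 0) = (C + b) + (-60 + 0 + 0) = (C + b) - 60 = -60 + C + b)
(14301 + R(-34, 47)) + 21099 = (14301 + (-60 - 34 + 47)) + 21099 = (14301 - 47) + 21099 = 14254 + 21099 = 35353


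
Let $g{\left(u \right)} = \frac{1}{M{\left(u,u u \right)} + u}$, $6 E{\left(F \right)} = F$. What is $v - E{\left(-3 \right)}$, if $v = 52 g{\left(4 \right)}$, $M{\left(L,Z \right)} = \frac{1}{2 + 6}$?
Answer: $\frac{865}{66} \approx 13.106$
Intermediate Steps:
$M{\left(L,Z \right)} = \frac{1}{8}$
$E{\left(F \right)} = \frac{F}{6}$
$g{\left(u \right)} = \frac{1}{\frac{1}{8} + u}$
$v = \frac{416}{33}$ ($v = 52 \frac{8}{1 + 8 \cdot 4} = 52 \frac{8}{1 + 32} = 52 \cdot \frac{8}{33} = \frac{416}{33} \approx 12.606$)
$v - E{\left(-3 \right)} = \frac{416}{33} - \frac{1}{6} \left(-3\right) = \frac{416}{33} - - \frac{1}{2} = \frac{416}{33} + \frac{1}{2} = \frac{865}{66}$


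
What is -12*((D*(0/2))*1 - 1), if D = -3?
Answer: 12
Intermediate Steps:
-12*((D*(0/2))*1 - 1) = -12*(-0/2*1 - 1) = -12*(-3*0*1 - 1) = -12*(0*1 - 1) = -12*(0 - 1) = -12*(-1) = 12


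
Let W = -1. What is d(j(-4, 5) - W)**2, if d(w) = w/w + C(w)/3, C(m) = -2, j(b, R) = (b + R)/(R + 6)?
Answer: 1/9 ≈ 0.11111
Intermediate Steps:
j(b, R) = (R + b)/(6 + R)
d(w) = 1/3 (d(w) = w/w - 2/3 = 1 - 2*1/3 = 1 - 2/3 = 1/3)
d(j(-4, 5) - W)**2 = (1/3)**2 = 1/9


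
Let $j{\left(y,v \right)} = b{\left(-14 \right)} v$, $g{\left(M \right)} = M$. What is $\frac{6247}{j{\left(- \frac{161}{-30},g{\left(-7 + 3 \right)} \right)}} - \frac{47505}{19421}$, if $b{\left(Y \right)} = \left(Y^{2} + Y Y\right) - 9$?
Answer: $- \frac{194100647}{29752972} \approx -6.5237$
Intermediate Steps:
$b{\left(Y \right)} = -9 + 2 Y^{2}$ ($b{\left(Y \right)} = \left(Y^{2} + Y^{2}\right) - 9 = 2 Y^{2} - 9 = -9 + 2 Y^{2}$)
$j{\left(y,v \right)} = 383 v$ ($j{\left(y,v \right)} = \left(-9 + 2 \left(-14\right)^{2}\right) v = \left(-9 + 2 \cdot 196\right) v = \left(-9 + 392\right) v = 383 v$)
$\frac{6247}{j{\left(- \frac{161}{-30},g{\left(-7 + 3 \right)} \right)}} - \frac{47505}{19421} = \frac{6247}{383 \left(-7 + 3\right)} - \frac{47505}{19421} = \frac{6247}{383 \left(-4\right)} - \frac{47505}{19421} = \frac{6247}{-1532} - \frac{47505}{19421} = 6247 \left(- \frac{1}{1532}\right) - \frac{47505}{19421} = - \frac{6247}{1532} - \frac{47505}{19421} = - \frac{194100647}{29752972}$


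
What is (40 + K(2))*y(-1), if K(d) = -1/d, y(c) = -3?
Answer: -237/2 ≈ -118.50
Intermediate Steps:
(40 + K(2))*y(-1) = (40 - 1/2)*(-3) = (79/2)*(-3) = -237/2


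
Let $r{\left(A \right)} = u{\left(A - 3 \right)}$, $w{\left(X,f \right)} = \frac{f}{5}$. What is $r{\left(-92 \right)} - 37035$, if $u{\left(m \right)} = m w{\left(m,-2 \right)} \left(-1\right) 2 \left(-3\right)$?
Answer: $-36807$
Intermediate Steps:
$w{\left(X,f \right)} = \frac{f}{5}$ ($w{\left(X,f \right)} = f \frac{1}{5} = \frac{f}{5}$)
$u{\left(m \right)} = - \frac{12 m}{5}$ ($u{\left(m \right)} = m \frac{1}{5} \left(-2\right) \left(-1\right) 2 \left(-3\right) = m \left(- \frac{2}{5}\right) \left(\left(-2\right) \left(-3\right)\right) = - \frac{2 m}{5} \cdot 6 = - \frac{12 m}{5}$)
$r{\left(A \right)} = \frac{36}{5} - \frac{12 A}{5}$ ($r{\left(A \right)} = - \frac{12 \left(A - 3\right)}{5} = - \frac{12 \left(-3 + A\right)}{5} = \frac{36}{5} - \frac{12 A}{5}$)
$r{\left(-92 \right)} - 37035 = \left(\frac{36}{5} - - \frac{1104}{5}\right) - 37035 = \left(\frac{36}{5} + \frac{1104}{5}\right) - 37035 = 228 - 37035 = -36807$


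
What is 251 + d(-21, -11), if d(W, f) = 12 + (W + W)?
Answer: 221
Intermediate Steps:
d(W, f) = 12 + 2*W
251 + d(-21, -11) = 251 + (12 + 2*(-21)) = 251 + (12 - 42) = 251 - 30 = 221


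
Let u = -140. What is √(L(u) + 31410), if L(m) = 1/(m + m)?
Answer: √615635930/140 ≈ 177.23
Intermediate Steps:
L(m) = 1/(2*m)
√(L(u) + 31410) = √((½)/(-140) + 31410) = √((½)*(-1/140) + 31410) = √(-1/280 + 31410) = √(8794799/280) = √615635930/140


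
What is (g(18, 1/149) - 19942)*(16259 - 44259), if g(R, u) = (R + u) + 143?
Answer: 82526304000/149 ≈ 5.5387e+8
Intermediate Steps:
g(R, u) = 143 + R + u
(g(18, 1/149) - 19942)*(16259 - 44259) = ((143 + 18 + 1/149) - 19942)*(16259 - 44259) = ((143 + 18 + 1/149) - 19942)*(-28000) = (23990/149 - 19942)*(-28000) = -2947368/149*(-28000) = 82526304000/149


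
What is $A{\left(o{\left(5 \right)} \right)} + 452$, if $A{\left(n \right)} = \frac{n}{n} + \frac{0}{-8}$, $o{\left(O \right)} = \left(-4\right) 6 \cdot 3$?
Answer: $453$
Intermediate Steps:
$o{\left(O \right)} = -72$ ($o{\left(O \right)} = \left(-24\right) 3 = -72$)
$A{\left(n \right)} = 1$ ($A{\left(n \right)} = 1 + 0 \left(- \frac{1}{8}\right) = 1 + 0 = 1$)
$A{\left(o{\left(5 \right)} \right)} + 452 = 1 + 452 = 453$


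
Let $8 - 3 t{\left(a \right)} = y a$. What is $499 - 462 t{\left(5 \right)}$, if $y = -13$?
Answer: $-10743$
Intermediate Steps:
$t{\left(a \right)} = \frac{8}{3} + \frac{13 a}{3}$ ($t{\left(a \right)} = \frac{8}{3} - \frac{\left(-13\right) a}{3} = \frac{8}{3} + \frac{13 a}{3}$)
$499 - 462 t{\left(5 \right)} = 499 - 462 \left(\frac{8}{3} + \frac{13}{3} \cdot 5\right) = 499 - 462 \left(\frac{8}{3} + \frac{65}{3}\right) = 499 - 11242 = -10743$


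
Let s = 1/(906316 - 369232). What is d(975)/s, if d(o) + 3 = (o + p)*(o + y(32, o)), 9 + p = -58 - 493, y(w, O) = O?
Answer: 434633615748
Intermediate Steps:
p = -560 (p = -9 + (-58 - 493) = -9 - 551 = -560)
s = 1/537084 ≈ 1.8619e-6
d(o) = -3 + 2*o*(-560 + o) (d(o) = -3 + (o - 560)*(o + o) = -3 + (-560 + o)*(2*o) = -3 + 2*o*(-560 + o))
d(975)/s = (-3 - 1120*975 + 2*975**2)/(1/537084) = (-3 - 1092000 + 2*950625)*537084 = (-3 - 1092000 + 1901250)*537084 = 809247*537084 = 434633615748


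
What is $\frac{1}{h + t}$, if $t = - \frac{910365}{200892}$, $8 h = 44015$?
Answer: $\frac{133928}{736248205} \approx 0.00018191$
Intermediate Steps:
$h = \frac{44015}{8}$ ($h = \frac{1}{8} \cdot 44015 = \frac{44015}{8} \approx 5501.9$)
$t = - \frac{303455}{66964}$ ($t = \left(-910365\right) \frac{1}{200892} = - \frac{303455}{66964} \approx -4.5316$)
$\frac{1}{h + t} = \frac{1}{\frac{44015}{8} - \frac{303455}{66964}} = \frac{1}{\frac{736248205}{133928}} = \frac{133928}{736248205}$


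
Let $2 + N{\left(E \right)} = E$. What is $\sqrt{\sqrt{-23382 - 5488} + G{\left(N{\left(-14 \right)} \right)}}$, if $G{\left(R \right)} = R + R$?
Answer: $\sqrt{-32 + i \sqrt{28870}} \approx 8.3934 + 10.122 i$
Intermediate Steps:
$N{\left(E \right)} = -2 + E$
$G{\left(R \right)} = 2 R$
$\sqrt{\sqrt{-23382 - 5488} + G{\left(N{\left(-14 \right)} \right)}} = \sqrt{\sqrt{-23382 - 5488} + 2 \left(-2 - 14\right)} = \sqrt{\sqrt{-28870} + 2 \left(-16\right)} = \sqrt{i \sqrt{28870} - 32} = \sqrt{-32 + i \sqrt{28870}}$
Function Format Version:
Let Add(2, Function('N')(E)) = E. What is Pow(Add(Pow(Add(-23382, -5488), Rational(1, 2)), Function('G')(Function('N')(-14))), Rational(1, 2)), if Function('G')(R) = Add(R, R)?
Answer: Pow(Add(-32, Mul(I, Pow(28870, Rational(1, 2)))), Rational(1, 2)) ≈ Add(8.3934, Mul(10.122, I))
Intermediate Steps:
Function('N')(E) = Add(-2, E)
Function('G')(R) = Mul(2, R)
Pow(Add(Pow(Add(-23382, -5488), Rational(1, 2)), Function('G')(Function('N')(-14))), Rational(1, 2)) = Pow(Add(Pow(Add(-23382, -5488), Rational(1, 2)), Mul(2, Add(-2, -14))), Rational(1, 2)) = Pow(Add(Pow(-28870, Rational(1, 2)), Mul(2, -16)), Rational(1, 2)) = Pow(Add(Mul(I, Pow(28870, Rational(1, 2))), -32), Rational(1, 2)) = Pow(Add(-32, Mul(I, Pow(28870, Rational(1, 2)))), Rational(1, 2))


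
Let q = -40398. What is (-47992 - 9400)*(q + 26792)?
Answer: 780875552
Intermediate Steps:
(-47992 - 9400)*(q + 26792) = (-47992 - 9400)*(-40398 + 26792) = -57392*(-13606) = 780875552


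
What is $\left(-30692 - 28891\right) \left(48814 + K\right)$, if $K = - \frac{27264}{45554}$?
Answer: $- \frac{66245740633218}{22777} \approx -2.9084 \cdot 10^{9}$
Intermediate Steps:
$K = - \frac{13632}{22777}$ ($K = \left(-27264\right) \frac{1}{45554} = - \frac{13632}{22777} \approx -0.5985$)
$\left(-30692 - 28891\right) \left(48814 + K\right) = \left(-30692 - 28891\right) \left(48814 - \frac{13632}{22777}\right) = \left(-30692 - 28891\right) \frac{1111822846}{22777} = \left(-59583\right) \frac{1111822846}{22777} = - \frac{66245740633218}{22777}$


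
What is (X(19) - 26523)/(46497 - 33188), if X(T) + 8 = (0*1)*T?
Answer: -26531/13309 ≈ -1.9935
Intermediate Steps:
X(T) = -8 (X(T) = -8 + (0*1)*T = -8 + 0*T = -8 + 0 = -8)
(X(19) - 26523)/(46497 - 33188) = (-8 - 26523)/(46497 - 33188) = -26531/13309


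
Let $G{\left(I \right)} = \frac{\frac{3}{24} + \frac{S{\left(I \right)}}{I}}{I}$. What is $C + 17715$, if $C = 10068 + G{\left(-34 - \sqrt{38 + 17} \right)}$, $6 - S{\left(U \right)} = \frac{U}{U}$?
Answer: $\frac{134714327035}{4848804} - \frac{1619 \sqrt{55}}{9697608} \approx 27783.0$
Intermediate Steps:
$S{\left(U \right)} = 5$ ($S{\left(U \right)} = 6 - \frac{U}{U} = 6 - 1 = 5$)
$G{\left(I \right)} = \frac{\frac{1}{8} + \frac{5}{I}}{I}$ ($G{\left(I \right)} = \frac{\frac{3}{24} + \frac{5}{I}}{I} = \frac{3 \cdot \frac{1}{24} + \frac{5}{I}}{I} = \frac{\frac{1}{8} + \frac{5}{I}}{I}$)
$C = 10068 + \frac{6 - \sqrt{55}}{8 \left(-34 - \sqrt{55}\right)^{2}}$ ($C = 10068 + \frac{40 - \left(34 + \sqrt{38 + 17}\right)}{8 \left(-34 - \sqrt{38 + 17}\right)^{2}} = 10068 + \frac{40 - \left(34 + \sqrt{55}\right)}{8 \left(-34 - \sqrt{55}\right)^{2}} = 10068 + \frac{6 - \sqrt{55}}{8 \left(-34 - \sqrt{55}\right)^{2}} \approx 10068.0$)
$C + 17715 = \left(\frac{48817764175}{4848804} - \frac{1619 \sqrt{55}}{9697608}\right) + 17715 = \frac{134714327035}{4848804} - \frac{1619 \sqrt{55}}{9697608}$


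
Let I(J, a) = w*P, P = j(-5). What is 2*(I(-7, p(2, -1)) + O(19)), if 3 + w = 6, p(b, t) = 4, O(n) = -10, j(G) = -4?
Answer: -44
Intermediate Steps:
w = 3 (w = -3 + 6 = 3)
P = -4
I(J, a) = -12 (I(J, a) = 3*(-4) = -12)
2*(I(-7, p(2, -1)) + O(19)) = 2*(-12 - 10) = 2*(-22) = -44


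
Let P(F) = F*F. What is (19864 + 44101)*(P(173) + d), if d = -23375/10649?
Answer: 20385040774890/10649 ≈ 1.9143e+9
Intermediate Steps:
d = -23375/10649 (d = -23375*1/10649 = -23375/10649 ≈ -2.1950)
P(F) = F²
(19864 + 44101)*(P(173) + d) = (19864 + 44101)*(173² - 23375/10649) = 63965*(29929 - 23375/10649) = 63965*(318690546/10649) = 20385040774890/10649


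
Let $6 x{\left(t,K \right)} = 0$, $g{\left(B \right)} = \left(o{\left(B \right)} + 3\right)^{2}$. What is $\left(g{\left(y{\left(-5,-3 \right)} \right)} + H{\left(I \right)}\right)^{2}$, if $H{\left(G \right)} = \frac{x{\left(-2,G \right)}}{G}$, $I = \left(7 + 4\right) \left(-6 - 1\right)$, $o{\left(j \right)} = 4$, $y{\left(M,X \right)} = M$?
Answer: $2401$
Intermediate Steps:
$g{\left(B \right)} = 49$ ($g{\left(B \right)} = \left(4 + 3\right)^{2} = 7^{2} = 49$)
$x{\left(t,K \right)} = 0$ ($x{\left(t,K \right)} = \frac{1}{6} \cdot 0 = 0$)
$I = -77$ ($I = 11 \left(-7\right) = -77$)
$H{\left(G \right)} = 0$ ($H{\left(G \right)} = \frac{0}{G} = 0$)
$\left(g{\left(y{\left(-5,-3 \right)} \right)} + H{\left(I \right)}\right)^{2} = \left(49 + 0\right)^{2} = 49^{2} = 2401$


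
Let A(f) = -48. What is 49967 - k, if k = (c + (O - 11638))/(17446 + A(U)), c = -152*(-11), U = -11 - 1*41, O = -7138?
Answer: 434671485/8699 ≈ 49968.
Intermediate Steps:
U = -52 (U = -11 - 41 = -52)
c = 1672
k = -8552/8699 (k = (1672 + (-7138 - 11638))/(17446 - 48) = (1672 - 18776)/17398 = -17104*1/17398 = -8552/8699 ≈ -0.98310)
49967 - k = 49967 - 1*(-8552/8699) = 49967 + 8552/8699 = 434671485/8699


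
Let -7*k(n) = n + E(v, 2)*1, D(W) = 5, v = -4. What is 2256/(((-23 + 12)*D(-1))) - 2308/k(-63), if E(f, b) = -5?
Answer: -260497/935 ≈ -278.61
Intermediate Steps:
k(n) = 5/7 - n/7 (k(n) = -(n - 5*1)/7 = -(n - 5)/7 = -(-5 + n)/7 = 5/7 - n/7)
2256/(((-23 + 12)*D(-1))) - 2308/k(-63) = 2256/(((-23 + 12)*5)) - 2308/(5/7 - ⅐*(-63)) = 2256/((-11*5)) - 2308/(5/7 + 9) = 2256/(-55) - 2308/68/7 = 2256*(-1/55) - 2308*7/68 = -2256/55 - 4039/17 = -260497/935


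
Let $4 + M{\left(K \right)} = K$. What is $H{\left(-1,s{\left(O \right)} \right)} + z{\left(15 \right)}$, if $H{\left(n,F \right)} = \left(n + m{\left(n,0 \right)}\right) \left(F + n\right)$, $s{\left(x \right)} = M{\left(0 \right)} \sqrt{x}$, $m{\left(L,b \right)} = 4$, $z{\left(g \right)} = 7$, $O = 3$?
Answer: $4 - 12 \sqrt{3} \approx -16.785$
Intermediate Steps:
$M{\left(K \right)} = -4 + K$
$s{\left(x \right)} = - 4 \sqrt{x}$ ($s{\left(x \right)} = \left(-4 + 0\right) \sqrt{x} = - 4 \sqrt{x}$)
$H{\left(n,F \right)} = \left(4 + n\right) \left(F + n\right)$ ($H{\left(n,F \right)} = \left(n + 4\right) \left(F + n\right) = \left(4 + n\right) \left(F + n\right)$)
$H{\left(-1,s{\left(O \right)} \right)} + z{\left(15 \right)} = \left(\left(-1\right)^{2} + 4 \left(- 4 \sqrt{3}\right) + 4 \left(-1\right) + - 4 \sqrt{3} \left(-1\right)\right) + 7 = \left(1 - 16 \sqrt{3} - 4 + 4 \sqrt{3}\right) + 7 = \left(-3 - 12 \sqrt{3}\right) + 7 = 4 - 12 \sqrt{3}$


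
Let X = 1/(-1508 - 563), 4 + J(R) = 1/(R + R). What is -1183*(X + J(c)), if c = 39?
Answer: 58618469/12426 ≈ 4717.4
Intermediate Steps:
J(R) = -4 + 1/(2*R) (J(R) = -4 + 1/(R + R) = -4 + 1/(2*R))
X = -1/2071 (X = 1/(-2071) = -1/2071 ≈ -0.00048286)
-1183*(X + J(c)) = -1183*(-1/2071 + (-4 + (½)/39)) = -1183*(-1/2071 + (-4 + (½)*(1/39))) = -1183*(-1/2071 + (-4 + 1/78)) = -1183*(-1/2071 - 311/78) = -1183*(-644159/161538) = 58618469/12426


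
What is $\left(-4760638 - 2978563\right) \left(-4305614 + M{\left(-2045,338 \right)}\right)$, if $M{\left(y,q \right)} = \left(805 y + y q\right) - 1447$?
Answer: $51423090087696$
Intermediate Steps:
$M{\left(y,q \right)} = -1447 + 805 y + q y$ ($M{\left(y,q \right)} = \left(805 y + q y\right) - 1447 = -1447 + 805 y + q y$)
$\left(-4760638 - 2978563\right) \left(-4305614 + M{\left(-2045,338 \right)}\right) = \left(-4760638 - 2978563\right) \left(-4305614 + \left(-1447 + 805 \left(-2045\right) + 338 \left(-2045\right)\right)\right) = - 7739201 \left(-4305614 - 2338882\right) = \left(-7739201\right) \left(-6644496\right) = 51423090087696$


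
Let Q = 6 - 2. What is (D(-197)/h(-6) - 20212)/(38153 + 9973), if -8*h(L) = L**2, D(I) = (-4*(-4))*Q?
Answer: -91018/216567 ≈ -0.42028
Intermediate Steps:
Q = 4
D(I) = 64 (D(I) = -4*(-4)*4 = 16*4 = 64)
h(L) = -L**2/8
(D(-197)/h(-6) - 20212)/(38153 + 9973) = (64/((-1/8*(-6)**2)) - 20212)/(38153 + 9973) = (64/((-1/8*36)) - 20212)/48126 = (64/(-9/2) - 20212)*(1/48126) = (64*(-2/9) - 20212)*(1/48126) = (-128/9 - 20212)*(1/48126) = -182036/9*1/48126 = -91018/216567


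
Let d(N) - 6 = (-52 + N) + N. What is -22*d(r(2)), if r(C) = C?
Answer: 924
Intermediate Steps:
d(N) = -46 + 2*N (d(N) = 6 + ((-52 + N) + N) = 6 + (-52 + 2*N) = -46 + 2*N)
-22*d(r(2)) = -22*(-46 + 2*2) = -22*(-46 + 4) = -22*(-42) = 924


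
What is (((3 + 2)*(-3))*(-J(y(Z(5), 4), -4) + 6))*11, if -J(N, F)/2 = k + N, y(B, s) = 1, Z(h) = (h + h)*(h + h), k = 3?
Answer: -2310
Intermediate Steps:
Z(h) = 4*h² (Z(h) = (2*h)*(2*h) = 4*h²)
J(N, F) = -6 - 2*N (J(N, F) = -2*(3 + N) = -6 - 2*N)
(((3 + 2)*(-3))*(-J(y(Z(5), 4), -4) + 6))*11 = (((3 + 2)*(-3))*(-(-6 - 2*1) + 6))*11 = ((5*(-3))*(-(-6 - 2) + 6))*11 = -15*(-1*(-8) + 6)*11 = -15*(8 + 6)*11 = -15*14*11 = -210*11 = -2310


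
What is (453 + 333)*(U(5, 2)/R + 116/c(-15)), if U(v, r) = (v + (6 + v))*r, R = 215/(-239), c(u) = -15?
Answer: -7318184/215 ≈ -34038.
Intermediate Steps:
R = -215/239 (R = 215*(-1/239) = -215/239 ≈ -0.89958)
U(v, r) = r*(6 + 2*v) (U(v, r) = (6 + 2*v)*r = r*(6 + 2*v))
(453 + 333)*(U(5, 2)/R + 116/c(-15)) = (453 + 333)*((2*2*(3 + 5))/(-215/239) + 116/(-15)) = 786*((2*2*8)*(-239/215) + 116*(-1/15)) = 786*(32*(-239/215) - 116/15) = 786*(-7648/215 - 116/15) = 786*(-27932/645) = -7318184/215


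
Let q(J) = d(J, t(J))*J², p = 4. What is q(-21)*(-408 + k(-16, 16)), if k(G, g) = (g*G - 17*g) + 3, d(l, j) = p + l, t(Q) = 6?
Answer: 6994701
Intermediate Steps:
d(l, j) = 4 + l
q(J) = J²*(4 + J) (q(J) = (4 + J)*J² = J²*(4 + J))
k(G, g) = 3 - 17*g + G*g (k(G, g) = (G*g - 17*g) + 3 = (-17*g + G*g) + 3 = 3 - 17*g + G*g)
q(-21)*(-408 + k(-16, 16)) = ((-21)²*(4 - 21))*(-408 + (3 - 17*16 - 16*16)) = (441*(-17))*(-408 + (3 - 272 - 256)) = -7497*(-408 - 525) = -7497*(-933) = 6994701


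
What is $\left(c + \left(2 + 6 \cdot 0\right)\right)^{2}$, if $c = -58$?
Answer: $3136$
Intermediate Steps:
$\left(c + \left(2 + 6 \cdot 0\right)\right)^{2} = \left(-58 + \left(2 + 6 \cdot 0\right)\right)^{2} = \left(-58 + \left(2 + 0\right)\right)^{2} = \left(-58 + 2\right)^{2} = \left(-56\right)^{2} = 3136$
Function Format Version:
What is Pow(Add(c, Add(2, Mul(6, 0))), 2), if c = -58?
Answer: 3136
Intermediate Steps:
Pow(Add(c, Add(2, Mul(6, 0))), 2) = Pow(Add(-58, Add(2, Mul(6, 0))), 2) = Pow(Add(-58, Add(2, 0)), 2) = Pow(Add(-58, 2), 2) = Pow(-56, 2) = 3136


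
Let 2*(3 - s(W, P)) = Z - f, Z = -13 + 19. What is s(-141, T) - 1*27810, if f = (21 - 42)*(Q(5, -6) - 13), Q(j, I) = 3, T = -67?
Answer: -27705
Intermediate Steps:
Z = 6
f = 210 (f = (21 - 42)*(3 - 13) = -21*(-10) = 210)
s(W, P) = 105 (s(W, P) = 3 - (6 - 1*210)/2 = 3 - (6 - 210)/2 = 3 - 1/2*(-204) = 3 + 102 = 105)
s(-141, T) - 1*27810 = 105 - 1*27810 = 105 - 27810 = -27705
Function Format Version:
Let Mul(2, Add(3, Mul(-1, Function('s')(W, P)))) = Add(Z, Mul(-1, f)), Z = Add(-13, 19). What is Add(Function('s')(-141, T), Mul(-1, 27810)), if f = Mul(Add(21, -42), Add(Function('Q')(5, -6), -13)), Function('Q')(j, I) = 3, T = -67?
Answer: -27705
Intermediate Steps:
Z = 6
f = 210 (f = Mul(Add(21, -42), Add(3, -13)) = Mul(-21, -10) = 210)
Function('s')(W, P) = 105 (Function('s')(W, P) = Add(3, Mul(Rational(-1, 2), Add(6, Mul(-1, 210)))) = Add(3, Mul(Rational(-1, 2), Add(6, -210))) = Add(3, Mul(Rational(-1, 2), -204)) = Add(3, 102) = 105)
Add(Function('s')(-141, T), Mul(-1, 27810)) = Add(105, Mul(-1, 27810)) = Add(105, -27810) = -27705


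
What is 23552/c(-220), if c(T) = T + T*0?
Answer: -5888/55 ≈ -107.05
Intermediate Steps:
c(T) = T (c(T) = T + 0 = T)
23552/c(-220) = 23552/(-220) = 23552*(-1/220) = -5888/55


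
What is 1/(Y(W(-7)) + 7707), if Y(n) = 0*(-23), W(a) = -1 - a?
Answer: 1/7707 ≈ 0.00012975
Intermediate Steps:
Y(n) = 0
1/(Y(W(-7)) + 7707) = 1/(0 + 7707) = 1/7707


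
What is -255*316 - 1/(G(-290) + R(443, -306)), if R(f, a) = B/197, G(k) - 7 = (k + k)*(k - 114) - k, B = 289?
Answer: -3724394546237/46219838 ≈ -80580.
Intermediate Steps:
G(k) = 7 - k + 2*k*(-114 + k) (G(k) = 7 + ((k + k)*(k - 114) - k) = 7 + ((2*k)*(-114 + k) - k) = 7 + (2*k*(-114 + k) - k) = 7 + (-k + 2*k*(-114 + k)) = 7 - k + 2*k*(-114 + k))
R(f, a) = 289/197
-255*316 - 1/(G(-290) + R(443, -306)) = -255*316 - 1/((7 - 229*(-290) + 2*(-290)²) + 289/197) = -80580 - 1/((7 + 66410 + 2*84100) + 289/197) = -80580 - 1/((7 + 66410 + 168200) + 289/197) = -80580 - 1/(234617 + 289/197) = -80580 - 1/46219838/197 = -80580 - 1*197/46219838 = -80580 - 197/46219838 = -3724394546237/46219838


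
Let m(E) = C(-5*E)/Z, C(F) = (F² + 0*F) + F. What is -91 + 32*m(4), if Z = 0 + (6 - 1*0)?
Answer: 5807/3 ≈ 1935.7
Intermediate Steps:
C(F) = F + F² (C(F) = (F² + 0) + F = F² + F = F + F²)
Z = 6 (Z = 0 + (6 + 0) = 0 + 6 = 6)
m(E) = -5*E*(1 - 5*E)/6 (m(E) = ((-5*E)*(1 - 5*E))/6 = -5*E*(1 - 5*E)*(⅙) = -5*E*(1 - 5*E)/6)
-91 + 32*m(4) = -91 + 32*((⅚)*4*(-1 + 5*4)) = -91 + 32*((⅚)*4*(-1 + 20)) = -91 + 32*((⅚)*4*19) = -91 + 32*(190/3) = -91 + 6080/3 = 5807/3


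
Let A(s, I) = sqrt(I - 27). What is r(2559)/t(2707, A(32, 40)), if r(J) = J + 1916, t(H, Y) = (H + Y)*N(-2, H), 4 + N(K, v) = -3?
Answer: -12113825/51294852 + 4475*sqrt(13)/51294852 ≈ -0.23585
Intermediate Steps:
N(K, v) = -7 (N(K, v) = -4 - 3 = -7)
A(s, I) = sqrt(-27 + I)
t(H, Y) = -7*H - 7*Y (t(H, Y) = (H + Y)*(-7) = -7*H - 7*Y)
r(J) = 1916 + J
r(2559)/t(2707, A(32, 40)) = (1916 + 2559)/(-7*2707 - 7*sqrt(-27 + 40)) = 4475/(-18949 - 7*sqrt(13))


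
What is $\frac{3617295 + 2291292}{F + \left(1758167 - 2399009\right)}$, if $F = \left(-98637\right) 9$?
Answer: $- \frac{1969529}{509525} \approx -3.8654$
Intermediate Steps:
$F = -887733$
$\frac{3617295 + 2291292}{F + \left(1758167 - 2399009\right)} = \frac{3617295 + 2291292}{-887733 + \left(1758167 - 2399009\right)} = \frac{5908587}{-887733 - 640842} = \frac{5908587}{-1528575} = 5908587 \left(- \frac{1}{1528575}\right) = - \frac{1969529}{509525}$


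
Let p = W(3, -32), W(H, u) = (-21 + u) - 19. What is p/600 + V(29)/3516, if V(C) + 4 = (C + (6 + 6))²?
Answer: 10459/29300 ≈ 0.35696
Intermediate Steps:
W(H, u) = -40 + u
V(C) = -4 + (12 + C)² (V(C) = -4 + (C + (6 + 6))² = -4 + (C + 12)² = -4 + (12 + C)²)
p = -72 (p = -40 - 32 = -72)
p/600 + V(29)/3516 = -72/600 + (-4 + (12 + 29)²)/3516 = -72*1/600 + (-4 + 41²)*(1/3516) = -3/25 + (-4 + 1681)*(1/3516) = -3/25 + 1677*(1/3516) = -3/25 + 559/1172 = 10459/29300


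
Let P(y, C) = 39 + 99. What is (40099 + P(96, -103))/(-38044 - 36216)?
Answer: -40237/74260 ≈ -0.54184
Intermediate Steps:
P(y, C) = 138
(40099 + P(96, -103))/(-38044 - 36216) = (40099 + 138)/(-38044 - 36216) = 40237/(-74260) = 40237*(-1/74260) = -40237/74260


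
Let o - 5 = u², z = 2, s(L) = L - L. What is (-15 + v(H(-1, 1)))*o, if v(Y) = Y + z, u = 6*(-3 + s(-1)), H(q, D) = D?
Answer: -3948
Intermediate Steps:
s(L) = 0
u = -18 (u = 6*(-3 + 0) = 6*(-3) = -18)
o = 329 (o = 5 + (-18)² = 5 + 324 = 329)
v(Y) = 2 + Y (v(Y) = Y + 2 = 2 + Y)
(-15 + v(H(-1, 1)))*o = (-15 + (2 + 1))*329 = (-15 + 3)*329 = -12*329 = -3948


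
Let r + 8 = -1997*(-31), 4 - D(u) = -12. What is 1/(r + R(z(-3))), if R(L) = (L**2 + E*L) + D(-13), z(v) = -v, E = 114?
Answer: 1/62266 ≈ 1.6060e-5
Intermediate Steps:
D(u) = 16 (D(u) = 4 - 1*(-12) = 4 + 12 = 16)
R(L) = 16 + L**2 + 114*L (R(L) = (L**2 + 114*L) + 16 = 16 + L**2 + 114*L)
r = 61899 (r = -8 - 1997*(-31) = -8 + 61907 = 61899)
1/(r + R(z(-3))) = 1/(61899 + (16 + (-1*(-3))**2 + 114*(-1*(-3)))) = 1/(61899 + (16 + 3**2 + 114*3)) = 1/(61899 + (16 + 9 + 342)) = 1/(61899 + 367) = 1/62266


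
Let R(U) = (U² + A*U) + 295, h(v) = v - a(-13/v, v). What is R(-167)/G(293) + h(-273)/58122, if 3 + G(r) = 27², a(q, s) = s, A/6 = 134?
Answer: -4822/33 ≈ -146.12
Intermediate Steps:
A = 804 (A = 6*134 = 804)
h(v) = 0 (h(v) = v - v = 0)
G(r) = 726 (G(r) = -3 + 27² = -3 + 729 = 726)
R(U) = 295 + U² + 804*U (R(U) = (U² + 804*U) + 295 = 295 + U² + 804*U)
R(-167)/G(293) + h(-273)/58122 = (295 + (-167)² + 804*(-167))/726 + 0/58122 = (295 + 27889 - 134268)*(1/726) + 0*(1/58122) = -106084*1/726 + 0 = -4822/33 + 0 = -4822/33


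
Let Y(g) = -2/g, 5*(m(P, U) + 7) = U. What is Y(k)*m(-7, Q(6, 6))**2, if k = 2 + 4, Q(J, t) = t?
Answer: -841/75 ≈ -11.213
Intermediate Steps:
m(P, U) = -7 + U/5
k = 6
Y(k)*m(-7, Q(6, 6))**2 = (-2/6)*(-7 + (1/5)*6)**2 = (-2*1/6)*(-7 + 6/5)**2 = -(-29/5)**2/3 = -1/3*841/25 = -841/75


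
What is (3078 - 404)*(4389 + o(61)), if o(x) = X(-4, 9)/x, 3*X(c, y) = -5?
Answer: 2147708668/183 ≈ 1.1736e+7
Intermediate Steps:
X(c, y) = -5/3 (X(c, y) = (1/3)*(-5) = -5/3)
o(x) = -5/(3*x)
(3078 - 404)*(4389 + o(61)) = (3078 - 404)*(4389 - 5/3/61) = 2674*(4389 - 5/3*1/61) = 2674*(4389 - 5/183) = 2674*(803182/183) = 2147708668/183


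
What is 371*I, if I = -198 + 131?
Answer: -24857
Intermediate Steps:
I = -67
371*I = 371*(-67) = -24857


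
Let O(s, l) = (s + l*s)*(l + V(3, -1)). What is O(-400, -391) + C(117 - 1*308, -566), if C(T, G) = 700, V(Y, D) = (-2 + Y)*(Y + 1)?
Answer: -60371300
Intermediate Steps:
V(Y, D) = (1 + Y)*(-2 + Y) (V(Y, D) = (-2 + Y)*(1 + Y) = (1 + Y)*(-2 + Y))
O(s, l) = (4 + l)*(s + l*s) (O(s, l) = (s + l*s)*(l + (-2 + 3**2 - 1*3)) = (s + l*s)*(l + (-2 + 9 - 3)) = (s + l*s)*(l + 4) = (s + l*s)*(4 + l) = (4 + l)*(s + l*s))
O(-400, -391) + C(117 - 1*308, -566) = -400*(4 + (-391)**2 + 5*(-391)) + 700 = -400*(4 + 152881 - 1955) + 700 = -400*150930 + 700 = -60372000 + 700 = -60371300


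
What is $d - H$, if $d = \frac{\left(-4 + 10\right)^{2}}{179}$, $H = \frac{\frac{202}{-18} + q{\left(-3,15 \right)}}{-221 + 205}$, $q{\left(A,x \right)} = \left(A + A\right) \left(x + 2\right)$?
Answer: $- \frac{177217}{25776} \approx -6.8753$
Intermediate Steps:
$q{\left(A,x \right)} = 2 A \left(2 + x\right)$
$H = \frac{1019}{144}$ ($H = \frac{\frac{202}{-18} + 2 \left(-3\right) \left(2 + 15\right)}{-221 + 205} = \frac{202 \left(- \frac{1}{18}\right) + 2 \left(-3\right) 17}{-16} = \left(- \frac{101}{9} - 102\right) \left(- \frac{1}{16}\right) = \left(- \frac{1019}{9}\right) \left(- \frac{1}{16}\right) = \frac{1019}{144} \approx 7.0764$)
$d = \frac{36}{179}$ ($d = 6^{2} \cdot \frac{1}{179} = 36 \cdot \frac{1}{179} = \frac{36}{179} \approx 0.20112$)
$d - H = \frac{36}{179} - \frac{1019}{144} = - \frac{177217}{25776}$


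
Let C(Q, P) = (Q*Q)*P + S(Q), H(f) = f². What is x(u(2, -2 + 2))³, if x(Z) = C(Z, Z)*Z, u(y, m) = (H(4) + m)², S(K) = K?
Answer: 79231789347063695177173434368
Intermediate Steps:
C(Q, P) = Q + P*Q² (C(Q, P) = (Q*Q)*P + Q = Q²*P + Q = P*Q² + Q = Q + P*Q²)
u(y, m) = (16 + m)² (u(y, m) = (4² + m)² = (16 + m)²)
x(Z) = Z²*(1 + Z²) (x(Z) = (Z*(1 + Z*Z))*Z = (Z*(1 + Z²))*Z = Z²*(1 + Z²))
x(u(2, -2 + 2))³ = (((16 + (-2 + 2))²)² + ((16 + (-2 + 2))²)⁴)³ = (((16 + 0)²)² + ((16 + 0)²)⁴)³ = ((16²)² + (16²)⁴)³ = (256² + 256⁴)³ = (65536 + 4294967296)³ = 4295032832³ = 79231789347063695177173434368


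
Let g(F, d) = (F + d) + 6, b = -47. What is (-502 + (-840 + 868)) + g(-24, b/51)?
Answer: -25139/51 ≈ -492.92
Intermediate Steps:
g(F, d) = 6 + F + d
(-502 + (-840 + 868)) + g(-24, b/51) = (-502 + (-840 + 868)) + (6 - 24 - 47/51) = (-502 + 28) + (6 - 24 - 47*1/51) = -474 + (6 - 24 - 47/51) = -474 - 965/51 = -25139/51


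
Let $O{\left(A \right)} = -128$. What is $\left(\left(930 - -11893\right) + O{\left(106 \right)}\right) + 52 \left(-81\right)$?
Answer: $8483$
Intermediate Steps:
$\left(\left(930 - -11893\right) + O{\left(106 \right)}\right) + 52 \left(-81\right) = \left(\left(930 - -11893\right) - 128\right) + 52 \left(-81\right) = \left(\left(930 + 11893\right) - 128\right) - 4212 = \left(12823 - 128\right) - 4212 = 12695 - 4212 = 8483$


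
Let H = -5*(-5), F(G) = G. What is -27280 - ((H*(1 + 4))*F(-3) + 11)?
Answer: -26916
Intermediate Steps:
H = 25
-27280 - ((H*(1 + 4))*F(-3) + 11) = -27280 - ((25*(1 + 4))*(-3) + 11) = -27280 - ((25*5)*(-3) + 11) = -27280 - (125*(-3) + 11) = -27280 - (-375 + 11) = -27280 - 1*(-364) = -27280 + 364 = -26916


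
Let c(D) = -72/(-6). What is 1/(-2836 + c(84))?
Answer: -1/2824 ≈ -0.00035411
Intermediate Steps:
c(D) = 12 (c(D) = -72*(-1/6) = 12)
1/(-2836 + c(84)) = 1/(-2836 + 12) = 1/(-2824) = -1/2824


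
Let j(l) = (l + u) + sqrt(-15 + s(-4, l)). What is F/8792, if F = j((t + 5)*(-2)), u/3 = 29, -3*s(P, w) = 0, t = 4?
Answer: 69/8792 + I*sqrt(15)/8792 ≈ 0.007848 + 0.00044051*I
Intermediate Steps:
s(P, w) = 0 (s(P, w) = -1/3*0 = 0)
u = 87 (u = 3*29 = 87)
j(l) = 87 + l + I*sqrt(15) (j(l) = (l + 87) + sqrt(-15 + 0) = (87 + l) + sqrt(-15) = (87 + l) + I*sqrt(15) = 87 + l + I*sqrt(15))
F = 69 + I*sqrt(15) (F = 87 + (4 + 5)*(-2) + I*sqrt(15) = 87 + 9*(-2) + I*sqrt(15) = 87 - 18 + I*sqrt(15) = 69 + I*sqrt(15) ≈ 69.0 + 3.873*I)
F/8792 = (69 + I*sqrt(15))/8792 = (69 + I*sqrt(15))*(1/8792) = 69/8792 + I*sqrt(15)/8792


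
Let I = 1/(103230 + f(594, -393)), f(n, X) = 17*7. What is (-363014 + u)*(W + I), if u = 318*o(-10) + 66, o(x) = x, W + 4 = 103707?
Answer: -3924013946340544/103349 ≈ -3.7969e+10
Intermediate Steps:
W = 103703 (W = -4 + 103707 = 103703)
u = -3114 (u = 318*(-10) + 66 = -3180 + 66 = -3114)
f(n, X) = 119
I = 1/103349 (I = 1/(103230 + 119) = 1/103349 ≈ 9.6759e-6)
(-363014 + u)*(W + I) = (-363014 - 3114)*(103703 + 1/103349) = -366128*10717601348/103349 = -3924013946340544/103349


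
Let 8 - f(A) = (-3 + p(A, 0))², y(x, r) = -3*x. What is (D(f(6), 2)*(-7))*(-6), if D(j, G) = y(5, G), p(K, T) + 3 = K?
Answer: -630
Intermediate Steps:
p(K, T) = -3 + K
f(A) = 8 - (-6 + A)² (f(A) = 8 - (-3 + (-3 + A))² = 8 - (-6 + A)²)
D(j, G) = -15 (D(j, G) = -3*5 = -15)
(D(f(6), 2)*(-7))*(-6) = -15*(-7)*(-6) = 105*(-6) = -630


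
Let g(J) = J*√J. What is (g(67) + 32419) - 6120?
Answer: 26299 + 67*√67 ≈ 26847.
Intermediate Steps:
g(J) = J^(3/2)
(g(67) + 32419) - 6120 = (67^(3/2) + 32419) - 6120 = (67*√67 + 32419) - 6120 = (32419 + 67*√67) - 6120 = 26299 + 67*√67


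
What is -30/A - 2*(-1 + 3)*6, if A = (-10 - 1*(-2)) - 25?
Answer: -254/11 ≈ -23.091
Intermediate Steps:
A = -33 (A = (-10 + 2) - 25 = -8 - 25 = -33)
-30/A - 2*(-1 + 3)*6 = -30/(-33) - 2*(-1 + 3)*6 = -30*(-1/33) - 4*6 = 10/11 - 2*12 = 10/11 - 24 = -254/11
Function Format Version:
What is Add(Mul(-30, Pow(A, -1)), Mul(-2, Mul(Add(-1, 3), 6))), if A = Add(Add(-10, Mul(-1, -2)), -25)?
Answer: Rational(-254, 11) ≈ -23.091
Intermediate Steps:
A = -33 (A = Add(Add(-10, 2), -25) = Add(-8, -25) = -33)
Add(Mul(-30, Pow(A, -1)), Mul(-2, Mul(Add(-1, 3), 6))) = Add(Mul(-30, Pow(-33, -1)), Mul(-2, Mul(Add(-1, 3), 6))) = Add(Mul(-30, Rational(-1, 33)), Mul(-2, Mul(2, 6))) = Add(Rational(10, 11), Mul(-2, 12)) = Add(Rational(10, 11), -24) = Rational(-254, 11)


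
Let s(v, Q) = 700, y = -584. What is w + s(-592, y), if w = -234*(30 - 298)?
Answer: 63412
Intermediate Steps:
w = 62712 (w = -234*(-268) = 62712)
w + s(-592, y) = 62712 + 700 = 63412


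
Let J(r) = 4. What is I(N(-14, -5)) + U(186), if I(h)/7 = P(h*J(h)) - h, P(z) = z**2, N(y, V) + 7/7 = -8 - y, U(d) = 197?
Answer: 2962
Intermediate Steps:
N(y, V) = -9 - y (N(y, V) = -1 + (-8 - y) = -9 - y)
I(h) = -7*h + 112*h**2 (I(h) = 7*((h*4)**2 - h) = 7*((4*h)**2 - h) = 7*(16*h**2 - h) = 7*(-h + 16*h**2) = -7*h + 112*h**2)
I(N(-14, -5)) + U(186) = 7*(-9 - 1*(-14))*(-1 + 16*(-9 - 1*(-14))) + 197 = 7*(-9 + 14)*(-1 + 16*(-9 + 14)) + 197 = 7*5*(-1 + 16*5) + 197 = 7*5*(-1 + 80) + 197 = 7*5*79 + 197 = 2765 + 197 = 2962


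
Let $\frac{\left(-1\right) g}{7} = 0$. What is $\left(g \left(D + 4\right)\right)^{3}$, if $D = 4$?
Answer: $0$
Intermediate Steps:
$g = 0$ ($g = \left(-7\right) 0 = 0$)
$\left(g \left(D + 4\right)\right)^{3} = \left(0 \left(4 + 4\right)\right)^{3} = \left(0 \cdot 8\right)^{3} = 0^{3} = 0$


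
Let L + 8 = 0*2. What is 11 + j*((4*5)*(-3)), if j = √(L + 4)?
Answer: 11 - 120*I ≈ 11.0 - 120.0*I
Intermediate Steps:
L = -8 (L = -8 + 0*2 = -8 + 0 = -8)
j = 2*I (j = √(-8 + 4) = √(-4) = 2*I ≈ 2.0*I)
11 + j*((4*5)*(-3)) = 11 + (2*I)*((4*5)*(-3)) = 11 + (2*I)*(20*(-3)) = 11 + (2*I)*(-60) = 11 - 120*I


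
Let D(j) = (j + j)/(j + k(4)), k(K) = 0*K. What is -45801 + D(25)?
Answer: -45799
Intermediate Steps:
k(K) = 0
D(j) = 2 (D(j) = (j + j)/(j + 0) = (2*j)/j = 2)
-45801 + D(25) = -45801 + 2 = -45799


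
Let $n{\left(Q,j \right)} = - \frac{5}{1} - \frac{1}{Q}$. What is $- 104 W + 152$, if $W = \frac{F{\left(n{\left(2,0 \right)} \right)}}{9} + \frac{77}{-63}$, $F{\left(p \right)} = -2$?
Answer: $\frac{2720}{9} \approx 302.22$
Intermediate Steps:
$n{\left(Q,j \right)} = -5 - \frac{1}{Q}$ ($n{\left(Q,j \right)} = \left(-5\right) 1 - \frac{1}{Q} = -5 - \frac{1}{Q}$)
$W = - \frac{13}{9}$ ($W = - \frac{2}{9} + \frac{77}{-63} = \left(-2\right) \frac{1}{9} + 77 \left(- \frac{1}{63}\right) = - \frac{2}{9} - \frac{11}{9} = - \frac{13}{9} \approx -1.4444$)
$- 104 W + 152 = \left(-104\right) \left(- \frac{13}{9}\right) + 152 = \frac{1352}{9} + 152 = \frac{2720}{9}$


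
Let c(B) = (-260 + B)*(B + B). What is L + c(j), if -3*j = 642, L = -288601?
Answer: -85729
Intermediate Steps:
j = -214 (j = -1/3*642 = -214)
c(B) = 2*B*(-260 + B) (c(B) = (-260 + B)*(2*B) = 2*B*(-260 + B))
L + c(j) = -288601 + 2*(-214)*(-260 - 214) = -288601 + 2*(-214)*(-474) = -288601 + 202872 = -85729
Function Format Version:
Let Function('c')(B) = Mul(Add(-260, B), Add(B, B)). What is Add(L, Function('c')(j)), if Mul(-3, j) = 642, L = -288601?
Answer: -85729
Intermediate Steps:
j = -214 (j = Mul(Rational(-1, 3), 642) = -214)
Function('c')(B) = Mul(2, B, Add(-260, B)) (Function('c')(B) = Mul(Add(-260, B), Mul(2, B)) = Mul(2, B, Add(-260, B)))
Add(L, Function('c')(j)) = Add(-288601, Mul(2, -214, Add(-260, -214))) = Add(-288601, Mul(2, -214, -474)) = Add(-288601, 202872) = -85729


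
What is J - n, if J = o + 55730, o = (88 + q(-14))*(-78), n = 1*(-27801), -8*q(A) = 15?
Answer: 307253/4 ≈ 76813.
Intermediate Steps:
q(A) = -15/8 (q(A) = -1/8*15 = -15/8)
n = -27801
o = -26871/4 (o = (88 - 15/8)*(-78) = (689/8)*(-78) = -26871/4 ≈ -6717.8)
J = 196049/4 (J = -26871/4 + 55730 = 196049/4 ≈ 49012.)
J - n = 196049/4 - 1*(-27801) = 196049/4 + 27801 = 307253/4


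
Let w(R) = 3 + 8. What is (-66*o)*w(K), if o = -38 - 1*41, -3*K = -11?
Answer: 57354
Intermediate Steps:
K = 11/3 (K = -1/3*(-11) = 11/3 ≈ 3.6667)
w(R) = 11
o = -79 (o = -38 - 41 = -79)
(-66*o)*w(K) = -66*(-79)*11 = 5214*11 = 57354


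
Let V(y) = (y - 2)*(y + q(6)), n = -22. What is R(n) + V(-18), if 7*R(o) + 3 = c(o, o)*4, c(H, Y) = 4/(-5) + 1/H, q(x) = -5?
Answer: 176749/385 ≈ 459.09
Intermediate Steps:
c(H, Y) = -4/5 + 1/H (c(H, Y) = 4*(-1/5) + 1/H = -4/5 + 1/H)
V(y) = (-5 + y)*(-2 + y) (V(y) = (y - 2)*(y - 5) = (-2 + y)*(-5 + y) = (-5 + y)*(-2 + y))
R(o) = -31/35 + 4/(7*o) (R(o) = -3/7 + ((-4/5 + 1/o)*4)/7 = -3/7 + (-16/5 + 4/o)/7 = -3/7 + (-16/35 + 4/(7*o)) = -31/35 + 4/(7*o))
R(n) + V(-18) = (1/35)*(20 - 31*(-22))/(-22) + (10 + (-18)**2 - 7*(-18)) = (1/35)*(-1/22)*(20 + 682) + (10 + 324 + 126) = (1/35)*(-1/22)*702 + 460 = -351/385 + 460 = 176749/385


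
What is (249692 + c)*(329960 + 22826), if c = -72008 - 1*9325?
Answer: 59394698174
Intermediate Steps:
c = -81333 (c = -72008 - 9325 = -81333)
(249692 + c)*(329960 + 22826) = (249692 - 81333)*(329960 + 22826) = 168359*352786 = 59394698174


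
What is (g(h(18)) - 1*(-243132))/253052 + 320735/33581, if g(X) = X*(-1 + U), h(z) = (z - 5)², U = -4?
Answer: 89298872967/8497739212 ≈ 10.509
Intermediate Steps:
h(z) = (-5 + z)²
g(X) = -5*X (g(X) = X*(-1 - 4) = X*(-5) = -5*X)
(g(h(18)) - 1*(-243132))/253052 + 320735/33581 = (-5*(-5 + 18)² - 1*(-243132))/253052 + 320735/33581 = (-5*13² + 243132)*(1/253052) + 320735*(1/33581) = (-5*169 + 243132)*(1/253052) + 320735/33581 = (-845 + 243132)*(1/253052) + 320735/33581 = 242287*(1/253052) + 320735/33581 = 242287/253052 + 320735/33581 = 89298872967/8497739212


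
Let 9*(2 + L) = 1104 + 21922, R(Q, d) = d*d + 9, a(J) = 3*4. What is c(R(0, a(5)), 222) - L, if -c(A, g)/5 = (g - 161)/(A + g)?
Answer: -575383/225 ≈ -2557.3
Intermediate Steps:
a(J) = 12
R(Q, d) = 9 + d² (R(Q, d) = d² + 9 = 9 + d²)
L = 23008/9 (L = -2 + (1104 + 21922)/9 = -2 + (⅑)*23026 = -2 + 23026/9 = 23008/9 ≈ 2556.4)
c(A, g) = -5*(-161 + g)/(A + g) (c(A, g) = -5*(g - 161)/(A + g) = -5*(-161 + g)/(A + g))
c(R(0, a(5)), 222) - L = 5*(161 - 1*222)/((9 + 12²) + 222) - 1*23008/9 = 5*(161 - 222)/((9 + 144) + 222) - 23008/9 = 5*(-61)/(153 + 222) - 23008/9 = 5*(-61)/375 - 23008/9 = 5*(1/375)*(-61) - 23008/9 = -61/75 - 23008/9 = -575383/225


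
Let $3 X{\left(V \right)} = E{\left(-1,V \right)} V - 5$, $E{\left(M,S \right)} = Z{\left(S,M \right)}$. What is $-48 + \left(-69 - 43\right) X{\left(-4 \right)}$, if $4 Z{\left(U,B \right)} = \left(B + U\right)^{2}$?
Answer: $1072$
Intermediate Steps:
$Z{\left(U,B \right)} = \frac{\left(B + U\right)^{2}}{4}$
$E{\left(M,S \right)} = \frac{\left(M + S\right)^{2}}{4}$
$X{\left(V \right)} = - \frac{5}{3} + \frac{V \left(-1 + V\right)^{2}}{12}$ ($X{\left(V \right)} = \frac{\frac{\left(-1 + V\right)^{2}}{4} V - 5}{3} = \frac{\frac{V \left(-1 + V\right)^{2}}{4} - 5}{3} = \frac{-5 + \frac{V \left(-1 + V\right)^{2}}{4}}{3} = - \frac{5}{3} + \frac{V \left(-1 + V\right)^{2}}{12}$)
$-48 + \left(-69 - 43\right) X{\left(-4 \right)} = -48 + \left(-69 - 43\right) \left(- \frac{5}{3} + \frac{1}{12} \left(-4\right) \left(-1 - 4\right)^{2}\right) = -48 + \left(-69 - 43\right) \left(- \frac{5}{3} + \frac{1}{12} \left(-4\right) \left(-5\right)^{2}\right) = -48 - 112 \left(- \frac{5}{3} + \frac{1}{12} \left(-4\right) 25\right) = -48 - 112 \left(- \frac{5}{3} - \frac{25}{3}\right) = -48 - -1120 = -48 + 1120 = 1072$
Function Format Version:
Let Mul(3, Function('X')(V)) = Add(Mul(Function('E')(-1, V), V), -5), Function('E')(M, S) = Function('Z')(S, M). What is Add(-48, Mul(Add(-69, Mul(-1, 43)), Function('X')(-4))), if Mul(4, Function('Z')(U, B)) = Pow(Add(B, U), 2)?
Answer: 1072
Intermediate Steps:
Function('Z')(U, B) = Mul(Rational(1, 4), Pow(Add(B, U), 2))
Function('E')(M, S) = Mul(Rational(1, 4), Pow(Add(M, S), 2))
Function('X')(V) = Add(Rational(-5, 3), Mul(Rational(1, 12), V, Pow(Add(-1, V), 2))) (Function('X')(V) = Mul(Rational(1, 3), Add(Mul(Mul(Rational(1, 4), Pow(Add(-1, V), 2)), V), -5)) = Mul(Rational(1, 3), Add(Mul(Rational(1, 4), V, Pow(Add(-1, V), 2)), -5)) = Mul(Rational(1, 3), Add(-5, Mul(Rational(1, 4), V, Pow(Add(-1, V), 2)))) = Add(Rational(-5, 3), Mul(Rational(1, 12), V, Pow(Add(-1, V), 2))))
Add(-48, Mul(Add(-69, Mul(-1, 43)), Function('X')(-4))) = Add(-48, Mul(Add(-69, Mul(-1, 43)), Add(Rational(-5, 3), Mul(Rational(1, 12), -4, Pow(Add(-1, -4), 2))))) = Add(-48, Mul(Add(-69, -43), Add(Rational(-5, 3), Mul(Rational(1, 12), -4, Pow(-5, 2))))) = Add(-48, Mul(-112, Add(Rational(-5, 3), Mul(Rational(1, 12), -4, 25)))) = Add(-48, Mul(-112, Add(Rational(-5, 3), Rational(-25, 3)))) = Add(-48, Mul(-112, -10)) = Add(-48, 1120) = 1072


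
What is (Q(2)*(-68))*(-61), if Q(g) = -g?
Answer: -8296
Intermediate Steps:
(Q(2)*(-68))*(-61) = (-1*2*(-68))*(-61) = -2*(-68)*(-61) = 136*(-61) = -8296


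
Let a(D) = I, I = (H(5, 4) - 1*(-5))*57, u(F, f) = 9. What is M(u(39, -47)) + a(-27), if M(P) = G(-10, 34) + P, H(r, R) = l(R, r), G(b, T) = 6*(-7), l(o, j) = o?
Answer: 480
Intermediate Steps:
G(b, T) = -42
H(r, R) = R
M(P) = -42 + P
I = 513 (I = (4 - 1*(-5))*57 = (4 + 5)*57 = 9*57 = 513)
a(D) = 513
M(u(39, -47)) + a(-27) = (-42 + 9) + 513 = -33 + 513 = 480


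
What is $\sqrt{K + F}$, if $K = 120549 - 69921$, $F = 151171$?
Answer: $19 \sqrt{559} \approx 449.22$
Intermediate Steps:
$K = 50628$
$\sqrt{K + F} = \sqrt{50628 + 151171} = \sqrt{201799} = 19 \sqrt{559}$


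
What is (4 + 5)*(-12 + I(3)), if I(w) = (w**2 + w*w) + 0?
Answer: 54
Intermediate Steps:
I(w) = 2*w**2 (I(w) = (w**2 + w**2) + 0 = 2*w**2 + 0 = 2*w**2)
(4 + 5)*(-12 + I(3)) = (4 + 5)*(-12 + 2*3**2) = 9*(-12 + 2*9) = 9*(-12 + 18) = 9*6 = 54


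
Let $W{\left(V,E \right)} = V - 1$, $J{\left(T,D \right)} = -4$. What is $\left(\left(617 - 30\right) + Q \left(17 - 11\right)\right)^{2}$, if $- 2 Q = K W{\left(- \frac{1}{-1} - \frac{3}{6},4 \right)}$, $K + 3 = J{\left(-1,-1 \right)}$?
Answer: $\frac{1329409}{4} \approx 3.3235 \cdot 10^{5}$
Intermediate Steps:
$W{\left(V,E \right)} = -1 + V$
$K = -7$ ($K = -3 - 4 = -7$)
$Q = - \frac{7}{4}$ ($Q = - \frac{\left(-7\right) \left(-1 - \left(-1 + \frac{1}{2}\right)\right)}{2} = - \frac{\left(-7\right) \left(-1 - - \frac{1}{2}\right)}{2} = - \frac{\left(-7\right) \left(-1 + \left(1 - \frac{1}{2}\right)\right)}{2} = - \frac{\left(-7\right) \left(-1 + \frac{1}{2}\right)}{2} = - \frac{\left(-7\right) \left(- \frac{1}{2}\right)}{2} = \left(- \frac{1}{2}\right) \frac{7}{2} = - \frac{7}{4} \approx -1.75$)
$\left(\left(617 - 30\right) + Q \left(17 - 11\right)\right)^{2} = \left(\left(617 - 30\right) - \frac{7 \left(17 - 11\right)}{4}\right)^{2} = \left(587 - \frac{21}{2}\right)^{2} = \left(\frac{1153}{2}\right)^{2} = \frac{1329409}{4}$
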